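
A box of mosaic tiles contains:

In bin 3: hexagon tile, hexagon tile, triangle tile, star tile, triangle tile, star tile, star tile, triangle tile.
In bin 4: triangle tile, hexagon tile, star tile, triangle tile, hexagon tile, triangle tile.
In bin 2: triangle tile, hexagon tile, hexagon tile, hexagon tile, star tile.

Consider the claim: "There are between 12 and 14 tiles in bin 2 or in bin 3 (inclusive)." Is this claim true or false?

True

tiles in bin 2 or in bin 3: 13.
The claim requires 12 ≤ 13 ≤ 14, which holds.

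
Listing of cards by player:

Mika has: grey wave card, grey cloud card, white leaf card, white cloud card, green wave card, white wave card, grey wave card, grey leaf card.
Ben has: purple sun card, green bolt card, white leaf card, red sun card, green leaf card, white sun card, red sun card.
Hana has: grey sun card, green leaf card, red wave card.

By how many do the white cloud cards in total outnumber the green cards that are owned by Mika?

0

white cloud cards: 1.
green cards owned by Mika: 1.
1 − 1 = 0.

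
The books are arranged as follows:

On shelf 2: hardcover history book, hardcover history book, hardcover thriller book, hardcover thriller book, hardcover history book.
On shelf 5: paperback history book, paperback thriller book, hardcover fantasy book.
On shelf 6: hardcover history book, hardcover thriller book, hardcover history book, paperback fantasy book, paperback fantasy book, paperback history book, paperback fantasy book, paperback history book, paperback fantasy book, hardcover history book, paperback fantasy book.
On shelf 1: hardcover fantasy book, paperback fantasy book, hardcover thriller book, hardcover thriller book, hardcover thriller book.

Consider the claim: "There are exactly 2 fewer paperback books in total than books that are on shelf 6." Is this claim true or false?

False

There are 10 paperback books.
There are 11 books on shelf 6.
The claim requires 11 − 10 (= 1) to equal 2, which does not hold.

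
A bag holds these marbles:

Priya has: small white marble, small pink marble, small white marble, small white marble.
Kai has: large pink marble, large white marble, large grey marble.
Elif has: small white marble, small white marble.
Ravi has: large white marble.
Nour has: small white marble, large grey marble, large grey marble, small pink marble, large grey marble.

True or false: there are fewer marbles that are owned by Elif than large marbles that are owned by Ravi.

|marbles owned by Elif| = 2.
|large marbles owned by Ravi| = 1.
The claim requires 2 < 1, which does not hold.

False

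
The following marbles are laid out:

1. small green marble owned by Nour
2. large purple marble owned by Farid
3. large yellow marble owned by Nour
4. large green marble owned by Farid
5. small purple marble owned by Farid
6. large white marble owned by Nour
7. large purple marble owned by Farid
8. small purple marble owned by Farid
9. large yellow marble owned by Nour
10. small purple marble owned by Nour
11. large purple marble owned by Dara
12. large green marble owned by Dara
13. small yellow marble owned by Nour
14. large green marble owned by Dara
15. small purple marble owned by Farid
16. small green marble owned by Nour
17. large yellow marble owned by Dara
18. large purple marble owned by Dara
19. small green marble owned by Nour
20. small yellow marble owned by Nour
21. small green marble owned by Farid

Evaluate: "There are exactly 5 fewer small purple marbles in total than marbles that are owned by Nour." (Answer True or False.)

There are 4 small purple marbles.
Count of marbles owned by Nour: 9.
The claim requires 9 − 4 (= 5) to equal 5, which holds.

True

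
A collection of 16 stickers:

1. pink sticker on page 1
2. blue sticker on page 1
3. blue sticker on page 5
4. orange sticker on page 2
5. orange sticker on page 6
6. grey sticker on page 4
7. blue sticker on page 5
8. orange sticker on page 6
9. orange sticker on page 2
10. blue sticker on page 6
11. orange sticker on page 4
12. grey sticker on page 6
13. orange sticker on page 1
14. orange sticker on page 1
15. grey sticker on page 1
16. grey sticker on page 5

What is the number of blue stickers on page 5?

2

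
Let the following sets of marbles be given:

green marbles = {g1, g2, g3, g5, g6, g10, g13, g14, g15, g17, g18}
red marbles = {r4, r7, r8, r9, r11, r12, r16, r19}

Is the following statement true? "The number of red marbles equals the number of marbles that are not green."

True

There are 8 red marbles.
There are 8 marbles that are not green.
The claim requires 8 = 8, which holds.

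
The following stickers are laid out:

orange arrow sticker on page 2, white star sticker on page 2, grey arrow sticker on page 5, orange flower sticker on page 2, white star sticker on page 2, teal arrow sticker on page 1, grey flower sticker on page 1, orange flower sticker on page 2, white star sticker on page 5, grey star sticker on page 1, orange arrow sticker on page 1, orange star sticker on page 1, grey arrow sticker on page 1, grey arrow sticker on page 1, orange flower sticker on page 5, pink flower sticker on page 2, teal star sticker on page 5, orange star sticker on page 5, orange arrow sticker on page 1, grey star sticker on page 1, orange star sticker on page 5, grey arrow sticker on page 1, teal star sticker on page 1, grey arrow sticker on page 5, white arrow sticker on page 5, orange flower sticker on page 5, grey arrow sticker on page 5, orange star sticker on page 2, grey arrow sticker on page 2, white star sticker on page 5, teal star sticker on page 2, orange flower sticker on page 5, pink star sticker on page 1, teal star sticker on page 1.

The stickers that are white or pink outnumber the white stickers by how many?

2

stickers that are white or pink: 7.
white stickers: 5.
7 − 5 = 2.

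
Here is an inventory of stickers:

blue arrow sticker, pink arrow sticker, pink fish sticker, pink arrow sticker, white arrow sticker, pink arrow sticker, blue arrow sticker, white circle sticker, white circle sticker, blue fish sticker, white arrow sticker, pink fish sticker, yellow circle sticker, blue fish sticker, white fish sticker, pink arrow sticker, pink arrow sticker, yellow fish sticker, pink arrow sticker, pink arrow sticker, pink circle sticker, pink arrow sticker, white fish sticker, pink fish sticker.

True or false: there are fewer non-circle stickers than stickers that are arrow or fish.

False

|non-circle stickers| = 20.
|stickers that are arrow or fish| = 20.
The claim requires 20 < 20, which does not hold.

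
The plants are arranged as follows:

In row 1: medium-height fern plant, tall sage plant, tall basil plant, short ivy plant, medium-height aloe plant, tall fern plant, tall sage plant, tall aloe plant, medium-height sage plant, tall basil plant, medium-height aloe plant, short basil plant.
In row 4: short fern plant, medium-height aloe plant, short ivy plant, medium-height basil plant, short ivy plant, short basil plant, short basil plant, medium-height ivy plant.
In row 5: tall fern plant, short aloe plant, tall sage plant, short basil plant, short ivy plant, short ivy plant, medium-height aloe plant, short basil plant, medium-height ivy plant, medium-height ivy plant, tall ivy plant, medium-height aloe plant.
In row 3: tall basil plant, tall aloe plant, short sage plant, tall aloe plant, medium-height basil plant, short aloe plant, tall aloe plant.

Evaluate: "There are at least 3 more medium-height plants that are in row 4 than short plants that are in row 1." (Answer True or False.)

medium-height plants in row 4: 3.
short plants in row 1: 2.
The claim requires 3 − 2 = 1 ≥ 3, which does not hold.

False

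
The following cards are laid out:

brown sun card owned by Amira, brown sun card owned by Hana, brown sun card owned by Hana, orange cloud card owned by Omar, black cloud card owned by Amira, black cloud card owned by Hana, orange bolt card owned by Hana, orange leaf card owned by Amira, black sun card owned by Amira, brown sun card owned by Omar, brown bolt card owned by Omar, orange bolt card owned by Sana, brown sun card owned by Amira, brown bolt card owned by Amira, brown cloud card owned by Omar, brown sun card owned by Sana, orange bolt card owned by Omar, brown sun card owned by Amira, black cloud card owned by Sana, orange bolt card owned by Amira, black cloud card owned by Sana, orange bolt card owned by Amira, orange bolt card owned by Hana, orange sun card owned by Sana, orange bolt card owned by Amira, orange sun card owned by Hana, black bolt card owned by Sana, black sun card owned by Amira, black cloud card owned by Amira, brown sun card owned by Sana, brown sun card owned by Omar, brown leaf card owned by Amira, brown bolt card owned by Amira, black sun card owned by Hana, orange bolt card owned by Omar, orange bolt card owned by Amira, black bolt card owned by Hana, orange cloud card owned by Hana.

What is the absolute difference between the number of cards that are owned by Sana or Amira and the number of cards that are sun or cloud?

cards owned by Sana or Amira: 22. cards that are sun or cloud: 22.
|22 − 22| = 22 − 22 = 0.

0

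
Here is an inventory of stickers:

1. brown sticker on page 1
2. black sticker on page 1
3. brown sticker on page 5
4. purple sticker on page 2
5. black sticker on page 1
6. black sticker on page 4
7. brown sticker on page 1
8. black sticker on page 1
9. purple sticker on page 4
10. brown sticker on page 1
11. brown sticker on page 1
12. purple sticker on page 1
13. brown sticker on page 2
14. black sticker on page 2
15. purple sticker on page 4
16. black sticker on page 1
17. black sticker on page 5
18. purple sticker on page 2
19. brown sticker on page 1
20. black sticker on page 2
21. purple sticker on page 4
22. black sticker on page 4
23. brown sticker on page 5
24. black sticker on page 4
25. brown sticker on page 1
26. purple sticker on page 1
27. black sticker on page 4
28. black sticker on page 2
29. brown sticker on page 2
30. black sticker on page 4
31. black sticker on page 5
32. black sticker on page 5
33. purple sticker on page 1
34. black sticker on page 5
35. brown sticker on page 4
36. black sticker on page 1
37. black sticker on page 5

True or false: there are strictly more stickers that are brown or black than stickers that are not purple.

False

|stickers that are brown or black| = 29.
|stickers that are not purple| = 29.
The claim requires 29 > 29, which does not hold.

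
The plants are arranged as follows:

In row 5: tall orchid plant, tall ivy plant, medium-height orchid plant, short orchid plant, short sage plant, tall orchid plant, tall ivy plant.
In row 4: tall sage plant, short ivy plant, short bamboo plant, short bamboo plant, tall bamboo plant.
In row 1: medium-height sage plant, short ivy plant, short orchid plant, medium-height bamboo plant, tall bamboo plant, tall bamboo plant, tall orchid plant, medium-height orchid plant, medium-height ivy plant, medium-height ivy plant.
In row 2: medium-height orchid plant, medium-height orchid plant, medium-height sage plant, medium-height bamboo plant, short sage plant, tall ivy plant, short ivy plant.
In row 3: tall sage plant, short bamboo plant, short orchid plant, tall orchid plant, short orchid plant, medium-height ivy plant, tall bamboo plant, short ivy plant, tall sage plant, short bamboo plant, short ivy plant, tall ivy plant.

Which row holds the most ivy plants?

Counts by row (restricted to ivy plants): row 3→4, row 1→3, row 5→2, row 2→2, row 4→1.
The maximum is 4, held uniquely by row 3.

row 3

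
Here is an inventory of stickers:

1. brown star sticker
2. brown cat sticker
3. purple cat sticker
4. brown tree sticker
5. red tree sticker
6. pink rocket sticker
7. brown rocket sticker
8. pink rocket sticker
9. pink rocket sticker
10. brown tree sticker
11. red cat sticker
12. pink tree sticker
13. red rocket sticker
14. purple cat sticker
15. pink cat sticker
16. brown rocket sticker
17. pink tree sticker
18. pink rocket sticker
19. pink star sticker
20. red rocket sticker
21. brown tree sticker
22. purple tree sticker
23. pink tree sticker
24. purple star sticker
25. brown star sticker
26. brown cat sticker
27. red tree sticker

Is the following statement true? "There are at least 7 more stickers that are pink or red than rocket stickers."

There are 14 stickers that are pink or red.
There are 8 rocket stickers.
The claim requires 14 − 8 = 6 ≥ 7, which does not hold.

False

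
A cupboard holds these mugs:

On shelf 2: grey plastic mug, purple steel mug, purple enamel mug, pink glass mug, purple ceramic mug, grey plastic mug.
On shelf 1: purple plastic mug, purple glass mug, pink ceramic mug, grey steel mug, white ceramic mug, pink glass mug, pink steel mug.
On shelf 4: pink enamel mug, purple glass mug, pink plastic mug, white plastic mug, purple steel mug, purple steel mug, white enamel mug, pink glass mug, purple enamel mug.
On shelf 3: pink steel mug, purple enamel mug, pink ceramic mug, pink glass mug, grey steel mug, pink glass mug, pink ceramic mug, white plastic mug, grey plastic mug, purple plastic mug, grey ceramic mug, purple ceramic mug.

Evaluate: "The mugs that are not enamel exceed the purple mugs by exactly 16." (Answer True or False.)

False

|mugs that are not enamel| = 29.
|purple mugs| = 12.
The claim requires 29 − 12 (= 17) to equal 16, which does not hold.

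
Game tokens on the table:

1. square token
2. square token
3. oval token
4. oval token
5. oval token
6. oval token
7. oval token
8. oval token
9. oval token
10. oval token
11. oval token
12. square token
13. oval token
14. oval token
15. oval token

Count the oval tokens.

12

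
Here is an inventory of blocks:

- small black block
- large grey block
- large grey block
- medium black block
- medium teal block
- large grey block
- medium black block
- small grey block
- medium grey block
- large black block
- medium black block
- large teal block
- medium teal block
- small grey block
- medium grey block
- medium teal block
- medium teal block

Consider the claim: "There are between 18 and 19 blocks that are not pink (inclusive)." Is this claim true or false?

|blocks that are not pink| = 17.
The claim requires 18 ≤ 17 ≤ 19, which does not hold.

False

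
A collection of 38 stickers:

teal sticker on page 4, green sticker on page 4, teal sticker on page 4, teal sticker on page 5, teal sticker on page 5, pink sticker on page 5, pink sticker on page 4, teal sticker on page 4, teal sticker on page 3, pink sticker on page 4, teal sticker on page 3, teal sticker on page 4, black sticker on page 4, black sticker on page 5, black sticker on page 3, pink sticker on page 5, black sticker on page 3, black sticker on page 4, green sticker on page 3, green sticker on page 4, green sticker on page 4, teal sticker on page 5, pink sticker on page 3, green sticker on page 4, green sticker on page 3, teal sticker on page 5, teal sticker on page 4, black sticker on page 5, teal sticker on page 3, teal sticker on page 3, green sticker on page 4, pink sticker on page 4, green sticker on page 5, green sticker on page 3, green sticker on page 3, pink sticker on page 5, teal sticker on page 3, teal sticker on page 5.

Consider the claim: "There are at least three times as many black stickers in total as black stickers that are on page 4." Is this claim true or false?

True

black stickers: 6.
black stickers on page 4: 2.
The claim requires 6 ≥ 3 × 2 = 6, which holds.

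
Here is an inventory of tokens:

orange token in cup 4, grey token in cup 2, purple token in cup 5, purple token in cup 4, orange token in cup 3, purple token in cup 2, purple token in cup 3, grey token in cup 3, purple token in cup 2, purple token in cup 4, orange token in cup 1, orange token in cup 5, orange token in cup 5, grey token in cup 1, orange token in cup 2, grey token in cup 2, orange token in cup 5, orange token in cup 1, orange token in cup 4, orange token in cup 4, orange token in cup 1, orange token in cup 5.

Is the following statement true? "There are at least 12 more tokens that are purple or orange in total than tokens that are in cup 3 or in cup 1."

False

There are 18 tokens that are purple or orange.
There are 7 tokens in cup 3 or in cup 1.
The claim requires 18 − 7 = 11 ≥ 12, which does not hold.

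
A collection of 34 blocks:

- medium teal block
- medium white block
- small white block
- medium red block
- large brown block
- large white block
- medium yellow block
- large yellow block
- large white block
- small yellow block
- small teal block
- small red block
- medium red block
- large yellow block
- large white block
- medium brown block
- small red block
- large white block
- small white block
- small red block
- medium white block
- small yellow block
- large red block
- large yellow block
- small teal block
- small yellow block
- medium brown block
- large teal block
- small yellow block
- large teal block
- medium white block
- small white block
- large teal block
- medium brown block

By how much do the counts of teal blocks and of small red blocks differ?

teal blocks: 6. small red blocks: 3.
|6 − 3| = 6 − 3 = 3.

3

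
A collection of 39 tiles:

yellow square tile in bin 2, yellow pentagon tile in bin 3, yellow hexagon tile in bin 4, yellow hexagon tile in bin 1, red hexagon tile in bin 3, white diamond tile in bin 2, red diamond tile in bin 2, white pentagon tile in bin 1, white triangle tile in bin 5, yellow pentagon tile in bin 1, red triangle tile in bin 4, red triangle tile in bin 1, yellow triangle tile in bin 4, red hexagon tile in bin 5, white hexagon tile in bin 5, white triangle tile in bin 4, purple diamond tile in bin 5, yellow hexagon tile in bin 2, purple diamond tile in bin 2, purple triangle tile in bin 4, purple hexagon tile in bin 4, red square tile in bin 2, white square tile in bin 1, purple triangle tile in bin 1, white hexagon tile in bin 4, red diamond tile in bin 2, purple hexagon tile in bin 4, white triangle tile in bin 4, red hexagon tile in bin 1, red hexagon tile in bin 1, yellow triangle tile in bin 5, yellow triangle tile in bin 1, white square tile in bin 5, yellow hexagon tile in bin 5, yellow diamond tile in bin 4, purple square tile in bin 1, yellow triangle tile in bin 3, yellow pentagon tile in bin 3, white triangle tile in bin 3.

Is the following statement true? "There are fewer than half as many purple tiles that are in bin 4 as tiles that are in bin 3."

False

|purple tiles in bin 4| = 3.
|tiles in bin 3| = 5.
The claim requires 2 × 3 = 6 < 5, which does not hold.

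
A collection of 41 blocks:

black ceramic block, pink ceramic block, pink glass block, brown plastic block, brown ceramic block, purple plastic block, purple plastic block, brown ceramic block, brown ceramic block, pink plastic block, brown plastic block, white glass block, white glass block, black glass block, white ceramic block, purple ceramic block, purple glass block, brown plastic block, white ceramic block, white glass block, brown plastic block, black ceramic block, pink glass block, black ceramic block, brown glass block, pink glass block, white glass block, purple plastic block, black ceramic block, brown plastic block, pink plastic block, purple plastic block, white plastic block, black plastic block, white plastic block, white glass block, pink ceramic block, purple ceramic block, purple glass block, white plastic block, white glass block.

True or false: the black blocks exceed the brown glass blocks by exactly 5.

True

black blocks: 6.
brown glass blocks: 1.
The claim requires 6 − 1 (= 5) to equal 5, which holds.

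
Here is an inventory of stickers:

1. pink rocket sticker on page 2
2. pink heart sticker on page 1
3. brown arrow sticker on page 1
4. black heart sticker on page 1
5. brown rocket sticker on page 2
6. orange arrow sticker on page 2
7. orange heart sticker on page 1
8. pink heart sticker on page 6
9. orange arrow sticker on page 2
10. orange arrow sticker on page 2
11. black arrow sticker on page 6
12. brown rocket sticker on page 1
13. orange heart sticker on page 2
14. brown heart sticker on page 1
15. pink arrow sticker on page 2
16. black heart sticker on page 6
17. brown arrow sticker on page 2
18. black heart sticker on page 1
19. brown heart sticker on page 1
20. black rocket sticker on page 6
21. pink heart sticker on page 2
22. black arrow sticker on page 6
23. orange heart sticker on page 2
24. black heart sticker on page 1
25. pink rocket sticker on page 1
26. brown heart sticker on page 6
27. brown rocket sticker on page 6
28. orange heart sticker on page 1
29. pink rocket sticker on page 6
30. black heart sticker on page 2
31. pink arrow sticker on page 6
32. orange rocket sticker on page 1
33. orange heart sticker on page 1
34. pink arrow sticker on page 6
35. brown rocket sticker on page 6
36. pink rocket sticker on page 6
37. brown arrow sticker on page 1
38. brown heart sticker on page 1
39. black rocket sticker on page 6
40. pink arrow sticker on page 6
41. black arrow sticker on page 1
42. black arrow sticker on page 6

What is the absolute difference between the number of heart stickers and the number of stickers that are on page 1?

heart stickers: 17. stickers on page 1: 16.
|17 − 16| = 17 − 16 = 1.

1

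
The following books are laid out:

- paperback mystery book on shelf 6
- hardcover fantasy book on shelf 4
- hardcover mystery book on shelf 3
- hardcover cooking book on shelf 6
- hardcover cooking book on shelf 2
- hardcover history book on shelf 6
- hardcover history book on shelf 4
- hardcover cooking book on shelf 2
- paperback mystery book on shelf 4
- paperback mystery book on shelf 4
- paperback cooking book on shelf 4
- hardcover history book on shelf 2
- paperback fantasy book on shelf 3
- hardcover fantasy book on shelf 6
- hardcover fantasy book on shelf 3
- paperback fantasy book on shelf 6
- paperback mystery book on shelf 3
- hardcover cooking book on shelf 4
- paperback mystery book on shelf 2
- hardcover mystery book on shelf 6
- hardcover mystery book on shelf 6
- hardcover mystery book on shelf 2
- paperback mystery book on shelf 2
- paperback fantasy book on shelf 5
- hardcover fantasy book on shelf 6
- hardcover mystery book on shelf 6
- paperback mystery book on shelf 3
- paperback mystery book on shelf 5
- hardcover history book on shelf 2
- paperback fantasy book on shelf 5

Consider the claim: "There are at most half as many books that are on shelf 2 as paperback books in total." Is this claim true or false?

books on shelf 2: 7.
paperback books: 13.
The claim requires 2 × 7 = 14 ≤ 13, which does not hold.

False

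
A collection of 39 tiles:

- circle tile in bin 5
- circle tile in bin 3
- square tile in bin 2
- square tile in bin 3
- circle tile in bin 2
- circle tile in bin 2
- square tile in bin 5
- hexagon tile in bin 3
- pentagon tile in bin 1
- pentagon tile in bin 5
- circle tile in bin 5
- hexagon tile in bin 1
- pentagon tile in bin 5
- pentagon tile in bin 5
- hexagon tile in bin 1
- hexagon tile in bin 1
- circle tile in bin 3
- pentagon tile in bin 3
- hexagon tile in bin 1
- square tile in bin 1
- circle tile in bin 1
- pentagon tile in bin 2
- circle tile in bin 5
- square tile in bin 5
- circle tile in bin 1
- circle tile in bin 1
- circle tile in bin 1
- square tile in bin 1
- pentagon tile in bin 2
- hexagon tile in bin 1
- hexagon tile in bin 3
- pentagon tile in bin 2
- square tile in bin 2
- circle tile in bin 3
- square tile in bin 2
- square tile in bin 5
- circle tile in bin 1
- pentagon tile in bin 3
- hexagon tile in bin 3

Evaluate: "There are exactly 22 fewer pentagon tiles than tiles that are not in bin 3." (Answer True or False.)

There are 9 pentagon tiles.
There are 30 tiles that are not in bin 3.
The claim requires 30 − 9 (= 21) to equal 22, which does not hold.

False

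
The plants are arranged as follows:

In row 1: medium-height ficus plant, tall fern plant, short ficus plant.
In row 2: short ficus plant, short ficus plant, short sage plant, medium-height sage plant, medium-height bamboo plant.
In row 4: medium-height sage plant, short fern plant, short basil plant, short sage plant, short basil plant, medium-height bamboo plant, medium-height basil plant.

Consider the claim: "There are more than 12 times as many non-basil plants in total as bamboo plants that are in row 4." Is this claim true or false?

There are 12 non-basil plants.
There is 1 bamboo plant in row 4.
The claim requires 12 > 12 × 1 = 12, which does not hold.

False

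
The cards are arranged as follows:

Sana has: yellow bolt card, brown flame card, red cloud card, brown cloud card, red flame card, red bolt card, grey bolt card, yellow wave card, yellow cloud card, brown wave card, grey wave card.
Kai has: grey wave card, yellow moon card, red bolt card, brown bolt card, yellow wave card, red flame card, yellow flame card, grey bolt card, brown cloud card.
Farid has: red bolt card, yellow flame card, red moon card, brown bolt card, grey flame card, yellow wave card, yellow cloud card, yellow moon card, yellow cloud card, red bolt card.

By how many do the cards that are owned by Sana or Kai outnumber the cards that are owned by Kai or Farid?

1

cards owned by Sana or Kai: 20.
cards owned by Kai or Farid: 19.
20 − 19 = 1.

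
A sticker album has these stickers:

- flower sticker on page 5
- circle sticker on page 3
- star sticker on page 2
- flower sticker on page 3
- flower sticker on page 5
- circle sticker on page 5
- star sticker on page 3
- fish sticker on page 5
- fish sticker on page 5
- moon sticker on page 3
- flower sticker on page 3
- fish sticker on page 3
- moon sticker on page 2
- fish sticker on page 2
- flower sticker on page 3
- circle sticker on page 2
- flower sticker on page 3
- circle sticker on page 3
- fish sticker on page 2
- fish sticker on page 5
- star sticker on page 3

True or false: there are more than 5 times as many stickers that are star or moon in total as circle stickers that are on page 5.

False

There are 5 stickers that are star or moon.
There is 1 circle sticker on page 5.
The claim requires 5 > 5 × 1 = 5, which does not hold.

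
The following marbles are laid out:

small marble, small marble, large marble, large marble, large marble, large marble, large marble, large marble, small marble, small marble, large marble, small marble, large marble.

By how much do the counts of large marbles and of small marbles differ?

large marbles: 8. small marbles: 5.
|8 − 5| = 8 − 5 = 3.

3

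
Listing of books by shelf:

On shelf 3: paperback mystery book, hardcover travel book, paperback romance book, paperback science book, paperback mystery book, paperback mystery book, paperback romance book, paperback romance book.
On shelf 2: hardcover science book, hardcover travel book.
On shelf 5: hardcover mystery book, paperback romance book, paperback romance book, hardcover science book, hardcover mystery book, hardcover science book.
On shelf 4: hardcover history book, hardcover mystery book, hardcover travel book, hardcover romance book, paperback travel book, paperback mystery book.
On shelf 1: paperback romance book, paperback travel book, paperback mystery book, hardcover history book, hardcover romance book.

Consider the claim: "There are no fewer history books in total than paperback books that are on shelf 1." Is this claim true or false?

False

|history books| = 2.
|paperback books on shelf 1| = 3.
The claim requires 2 ≥ 3, which does not hold.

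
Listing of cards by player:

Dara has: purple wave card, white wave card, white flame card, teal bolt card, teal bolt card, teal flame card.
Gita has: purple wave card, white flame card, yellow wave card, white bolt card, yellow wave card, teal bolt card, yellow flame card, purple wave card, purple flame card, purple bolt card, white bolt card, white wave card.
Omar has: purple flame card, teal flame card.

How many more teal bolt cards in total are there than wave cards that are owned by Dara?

1

teal bolt cards: 3.
wave cards owned by Dara: 2.
3 − 2 = 1.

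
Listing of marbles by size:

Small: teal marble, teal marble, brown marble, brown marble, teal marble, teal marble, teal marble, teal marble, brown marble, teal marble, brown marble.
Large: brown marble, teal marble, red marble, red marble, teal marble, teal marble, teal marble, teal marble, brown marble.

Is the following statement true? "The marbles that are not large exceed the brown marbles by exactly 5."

True

|marbles that are not large| = 11.
|brown marbles| = 6.
The claim requires 11 − 6 (= 5) to equal 5, which holds.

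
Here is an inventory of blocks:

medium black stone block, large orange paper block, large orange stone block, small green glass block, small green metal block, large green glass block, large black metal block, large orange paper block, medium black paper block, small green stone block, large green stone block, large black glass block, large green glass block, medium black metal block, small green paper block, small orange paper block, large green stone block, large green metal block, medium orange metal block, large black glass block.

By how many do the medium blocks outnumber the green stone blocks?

1

medium blocks: 4.
green stone blocks: 3.
4 − 3 = 1.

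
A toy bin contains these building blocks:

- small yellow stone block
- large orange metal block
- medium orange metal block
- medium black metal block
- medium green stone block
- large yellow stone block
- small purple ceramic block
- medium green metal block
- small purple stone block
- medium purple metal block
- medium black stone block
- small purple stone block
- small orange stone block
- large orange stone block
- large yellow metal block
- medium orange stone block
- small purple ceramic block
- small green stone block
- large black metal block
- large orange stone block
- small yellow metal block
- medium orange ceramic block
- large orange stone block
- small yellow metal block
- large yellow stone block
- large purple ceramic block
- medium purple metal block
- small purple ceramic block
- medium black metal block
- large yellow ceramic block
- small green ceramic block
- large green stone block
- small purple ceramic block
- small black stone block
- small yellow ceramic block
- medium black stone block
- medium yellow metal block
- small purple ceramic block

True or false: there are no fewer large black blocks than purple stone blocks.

large black blocks: 1.
purple stone blocks: 2.
The claim requires 1 ≥ 2, which does not hold.

False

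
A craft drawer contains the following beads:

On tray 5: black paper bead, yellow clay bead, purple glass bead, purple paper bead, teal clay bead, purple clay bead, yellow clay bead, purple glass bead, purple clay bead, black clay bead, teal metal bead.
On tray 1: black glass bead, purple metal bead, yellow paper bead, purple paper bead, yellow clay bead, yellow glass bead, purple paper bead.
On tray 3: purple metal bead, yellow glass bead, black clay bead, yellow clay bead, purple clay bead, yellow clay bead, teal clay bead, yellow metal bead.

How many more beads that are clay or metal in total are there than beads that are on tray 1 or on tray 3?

1

beads that are clay or metal: 16.
beads on tray 1 or on tray 3: 15.
16 − 15 = 1.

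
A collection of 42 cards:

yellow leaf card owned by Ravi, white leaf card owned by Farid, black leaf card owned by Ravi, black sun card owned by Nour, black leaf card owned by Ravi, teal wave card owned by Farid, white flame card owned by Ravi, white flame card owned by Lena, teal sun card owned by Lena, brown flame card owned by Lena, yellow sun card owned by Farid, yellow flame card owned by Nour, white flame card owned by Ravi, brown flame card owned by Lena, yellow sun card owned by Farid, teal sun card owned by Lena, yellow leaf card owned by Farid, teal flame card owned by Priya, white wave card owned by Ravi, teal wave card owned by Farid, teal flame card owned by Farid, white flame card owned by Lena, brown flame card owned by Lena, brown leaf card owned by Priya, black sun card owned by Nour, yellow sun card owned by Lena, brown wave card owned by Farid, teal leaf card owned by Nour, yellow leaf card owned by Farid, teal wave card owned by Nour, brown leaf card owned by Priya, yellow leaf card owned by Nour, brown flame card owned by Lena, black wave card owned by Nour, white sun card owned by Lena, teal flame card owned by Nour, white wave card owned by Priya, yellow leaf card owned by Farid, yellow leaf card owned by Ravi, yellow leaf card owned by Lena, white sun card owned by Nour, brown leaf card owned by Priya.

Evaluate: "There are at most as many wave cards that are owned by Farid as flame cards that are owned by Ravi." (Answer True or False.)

|wave cards owned by Farid| = 3.
|flame cards owned by Ravi| = 2.
The claim requires 3 ≤ 2, which does not hold.

False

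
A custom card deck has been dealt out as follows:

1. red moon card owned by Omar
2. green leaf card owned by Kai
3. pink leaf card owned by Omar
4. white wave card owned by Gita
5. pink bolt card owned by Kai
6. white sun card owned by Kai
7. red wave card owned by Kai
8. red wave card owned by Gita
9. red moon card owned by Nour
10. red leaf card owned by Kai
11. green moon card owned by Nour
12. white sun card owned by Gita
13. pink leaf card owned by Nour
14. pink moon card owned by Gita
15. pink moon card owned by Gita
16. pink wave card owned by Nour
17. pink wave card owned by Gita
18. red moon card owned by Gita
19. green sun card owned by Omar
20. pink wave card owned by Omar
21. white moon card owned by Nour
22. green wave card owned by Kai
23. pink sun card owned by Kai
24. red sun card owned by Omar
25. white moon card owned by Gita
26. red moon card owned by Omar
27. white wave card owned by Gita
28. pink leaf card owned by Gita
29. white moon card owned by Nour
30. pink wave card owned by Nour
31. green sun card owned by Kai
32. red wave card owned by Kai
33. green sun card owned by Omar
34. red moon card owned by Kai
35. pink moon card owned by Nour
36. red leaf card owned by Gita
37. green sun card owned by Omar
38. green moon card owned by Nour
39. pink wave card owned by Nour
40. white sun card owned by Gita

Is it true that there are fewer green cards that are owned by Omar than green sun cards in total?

True

green cards owned by Omar: 3.
green sun cards: 4.
The claim requires 3 < 4, which holds.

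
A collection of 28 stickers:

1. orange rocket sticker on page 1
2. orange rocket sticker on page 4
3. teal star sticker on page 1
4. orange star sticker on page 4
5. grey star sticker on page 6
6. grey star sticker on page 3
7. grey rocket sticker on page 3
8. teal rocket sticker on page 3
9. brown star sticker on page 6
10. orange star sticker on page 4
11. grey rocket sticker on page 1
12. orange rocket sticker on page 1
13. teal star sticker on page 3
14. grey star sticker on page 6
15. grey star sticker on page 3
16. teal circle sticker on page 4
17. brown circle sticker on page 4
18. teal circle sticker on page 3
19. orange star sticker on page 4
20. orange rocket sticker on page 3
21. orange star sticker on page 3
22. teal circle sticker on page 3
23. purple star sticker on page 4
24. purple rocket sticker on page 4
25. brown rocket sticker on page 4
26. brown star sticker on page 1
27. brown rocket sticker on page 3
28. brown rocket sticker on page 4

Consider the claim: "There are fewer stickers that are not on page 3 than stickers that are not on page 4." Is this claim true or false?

There are 18 stickers that are not on page 3.
There are 18 stickers that are not on page 4.
The claim requires 18 < 18, which does not hold.

False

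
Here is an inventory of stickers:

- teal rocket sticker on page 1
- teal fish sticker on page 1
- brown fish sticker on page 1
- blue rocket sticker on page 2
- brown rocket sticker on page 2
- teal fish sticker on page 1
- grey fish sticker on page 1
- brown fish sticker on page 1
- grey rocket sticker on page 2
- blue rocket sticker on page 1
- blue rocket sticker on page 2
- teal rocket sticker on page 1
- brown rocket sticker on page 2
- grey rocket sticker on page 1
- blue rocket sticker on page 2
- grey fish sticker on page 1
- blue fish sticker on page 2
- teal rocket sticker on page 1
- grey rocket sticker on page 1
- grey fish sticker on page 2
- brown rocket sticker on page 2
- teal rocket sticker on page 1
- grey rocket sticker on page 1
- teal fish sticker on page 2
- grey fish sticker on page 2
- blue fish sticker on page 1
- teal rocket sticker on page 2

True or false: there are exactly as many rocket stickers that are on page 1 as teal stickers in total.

There are 8 rocket stickers on page 1.
There are 8 teal stickers.
The claim requires 8 = 8, which holds.

True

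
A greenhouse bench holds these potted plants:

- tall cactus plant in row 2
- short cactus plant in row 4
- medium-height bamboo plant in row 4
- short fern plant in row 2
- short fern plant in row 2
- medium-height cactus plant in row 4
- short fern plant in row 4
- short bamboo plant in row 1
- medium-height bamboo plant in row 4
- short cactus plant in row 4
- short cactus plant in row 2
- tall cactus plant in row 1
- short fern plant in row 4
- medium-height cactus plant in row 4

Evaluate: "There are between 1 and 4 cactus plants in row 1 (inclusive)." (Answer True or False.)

cactus plants in row 1: 1.
The claim requires 1 ≤ 1 ≤ 4, which holds.

True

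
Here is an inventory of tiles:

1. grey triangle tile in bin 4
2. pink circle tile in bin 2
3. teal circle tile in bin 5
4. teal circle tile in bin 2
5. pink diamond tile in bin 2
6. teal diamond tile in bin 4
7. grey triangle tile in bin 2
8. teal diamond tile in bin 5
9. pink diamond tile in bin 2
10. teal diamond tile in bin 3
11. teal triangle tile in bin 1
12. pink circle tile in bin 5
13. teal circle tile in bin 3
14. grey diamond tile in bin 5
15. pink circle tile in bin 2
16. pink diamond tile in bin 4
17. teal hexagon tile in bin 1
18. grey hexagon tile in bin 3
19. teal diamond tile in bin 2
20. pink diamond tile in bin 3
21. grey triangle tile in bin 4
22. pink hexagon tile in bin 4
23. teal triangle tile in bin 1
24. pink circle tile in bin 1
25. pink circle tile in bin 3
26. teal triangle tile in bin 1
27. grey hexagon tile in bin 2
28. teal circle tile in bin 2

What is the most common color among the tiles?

teal

Counts by color: teal 12, pink 10, grey 6.
The maximum is 12, held uniquely by teal.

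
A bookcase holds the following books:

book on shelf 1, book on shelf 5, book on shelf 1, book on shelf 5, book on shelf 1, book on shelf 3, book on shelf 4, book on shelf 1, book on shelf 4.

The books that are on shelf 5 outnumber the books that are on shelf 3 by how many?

1

books on shelf 5: 2.
books on shelf 3: 1.
2 − 1 = 1.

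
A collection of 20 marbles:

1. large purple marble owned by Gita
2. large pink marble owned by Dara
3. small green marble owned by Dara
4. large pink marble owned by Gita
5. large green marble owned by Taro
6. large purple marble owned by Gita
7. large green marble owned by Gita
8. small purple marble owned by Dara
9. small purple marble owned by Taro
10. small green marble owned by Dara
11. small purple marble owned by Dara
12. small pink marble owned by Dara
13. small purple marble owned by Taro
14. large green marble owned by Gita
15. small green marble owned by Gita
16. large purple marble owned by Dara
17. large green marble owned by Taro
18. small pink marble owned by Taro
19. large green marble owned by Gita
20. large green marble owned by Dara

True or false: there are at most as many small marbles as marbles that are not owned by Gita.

True

small marbles: 9.
marbles that are not owned by Gita: 13.
The claim requires 9 ≤ 13, which holds.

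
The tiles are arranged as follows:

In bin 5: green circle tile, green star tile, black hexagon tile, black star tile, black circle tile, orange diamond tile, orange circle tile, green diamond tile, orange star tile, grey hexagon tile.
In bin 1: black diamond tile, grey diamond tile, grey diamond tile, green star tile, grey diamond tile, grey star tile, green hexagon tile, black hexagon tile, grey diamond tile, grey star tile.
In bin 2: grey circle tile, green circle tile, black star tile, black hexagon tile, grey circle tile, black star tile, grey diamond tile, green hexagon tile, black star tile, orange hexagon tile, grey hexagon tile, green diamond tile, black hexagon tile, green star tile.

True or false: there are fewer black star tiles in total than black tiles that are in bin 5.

There are 4 black star tiles.
There are 3 black tiles in bin 5.
The claim requires 4 < 3, which does not hold.

False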